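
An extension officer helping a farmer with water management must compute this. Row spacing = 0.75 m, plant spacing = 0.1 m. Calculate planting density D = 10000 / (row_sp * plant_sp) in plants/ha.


D = 10000 / (row_sp * plant_sp)
  = 10000 / (0.75 * 0.1)
  = 10000 / 0.0750
  = 133333.33 plants/ha


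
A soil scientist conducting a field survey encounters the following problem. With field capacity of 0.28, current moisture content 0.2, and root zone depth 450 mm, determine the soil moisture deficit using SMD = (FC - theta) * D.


SMD = (FC - theta) * D
    = (0.28 - 0.2) * 450
    = 0.080 * 450
    = 36 mm


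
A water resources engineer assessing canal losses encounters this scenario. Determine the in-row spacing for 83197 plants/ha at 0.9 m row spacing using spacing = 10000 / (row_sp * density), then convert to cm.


spacing = 10000 / (row_sp * density)
        = 10000 / (0.9 * 83197)
        = 10000 / 74877.30
        = 0.13355 m = 13.36 cm


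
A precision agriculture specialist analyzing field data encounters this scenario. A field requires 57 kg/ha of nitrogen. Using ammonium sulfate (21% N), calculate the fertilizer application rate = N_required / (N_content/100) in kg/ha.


Rate = N_required / (N_content / 100)
     = 57 / (21 / 100)
     = 57 / 0.21
     = 271.43 kg/ha


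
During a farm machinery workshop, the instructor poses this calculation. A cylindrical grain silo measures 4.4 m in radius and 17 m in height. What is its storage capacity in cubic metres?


V = pi * r^2 * h
  = pi * 4.4^2 * 17
  = pi * 19.36 * 17
  = 1033.96 m^3


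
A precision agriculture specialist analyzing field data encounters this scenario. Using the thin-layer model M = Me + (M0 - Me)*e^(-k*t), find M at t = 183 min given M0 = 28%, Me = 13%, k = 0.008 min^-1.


M = Me + (M0 - Me) * e^(-k*t)
  = 13 + (28 - 13) * e^(-0.008*183)
  = 13 + 15 * e^(-1.464)
  = 13 + 15 * 0.23131
  = 13 + 3.4696
  = 16.47%


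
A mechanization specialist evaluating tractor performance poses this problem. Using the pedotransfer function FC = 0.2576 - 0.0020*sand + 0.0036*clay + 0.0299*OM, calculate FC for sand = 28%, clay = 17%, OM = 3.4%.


FC = 0.2576 - 0.0020*28 + 0.0036*17 + 0.0299*3.4
   = 0.2576 - 0.0560 + 0.0612 + 0.1017
   = 0.3645


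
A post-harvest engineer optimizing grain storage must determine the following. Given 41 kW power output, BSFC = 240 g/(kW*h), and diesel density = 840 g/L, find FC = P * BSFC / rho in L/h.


FC = P * BSFC / rho_fuel
   = 41 * 240 / 840
   = 9840 / 840
   = 11.71 L/h


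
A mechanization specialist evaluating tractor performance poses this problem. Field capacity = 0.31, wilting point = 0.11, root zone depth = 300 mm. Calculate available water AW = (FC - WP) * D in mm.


AW = (FC - WP) * D
   = (0.31 - 0.11) * 300
   = 0.20 * 300
   = 60 mm


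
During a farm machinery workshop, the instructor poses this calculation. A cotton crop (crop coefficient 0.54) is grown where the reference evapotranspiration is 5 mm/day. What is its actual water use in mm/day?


ETc = Kc * ET0
    = 0.54 * 5
    = 2.70 mm/day


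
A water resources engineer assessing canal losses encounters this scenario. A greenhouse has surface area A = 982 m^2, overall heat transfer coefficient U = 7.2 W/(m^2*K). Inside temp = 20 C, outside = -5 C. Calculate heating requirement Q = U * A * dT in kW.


dT = 20 - (-5) = 25 K
Q = U * A * dT
  = 7.2 * 982 * 25
  = 176760 W = 176.76 kW


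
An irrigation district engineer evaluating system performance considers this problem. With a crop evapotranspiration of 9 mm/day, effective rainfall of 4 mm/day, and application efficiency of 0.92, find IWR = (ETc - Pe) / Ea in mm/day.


IWR = (ETc - Pe) / Ea
    = (9 - 4) / 0.92
    = 5 / 0.92
    = 5.43 mm/day


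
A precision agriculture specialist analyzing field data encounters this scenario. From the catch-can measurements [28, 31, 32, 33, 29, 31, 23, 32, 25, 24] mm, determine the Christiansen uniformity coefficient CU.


xbar = 288 / 10 = 28.800
sum|xi - xbar| = 30.400
CU = 100 * (1 - 30.400 / (10 * 28.800))
   = 100 * (1 - 0.1056)
   = 89.44%


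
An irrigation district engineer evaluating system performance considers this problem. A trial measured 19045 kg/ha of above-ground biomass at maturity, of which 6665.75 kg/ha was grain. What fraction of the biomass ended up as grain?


HI = grain_yield / biomass
   = 6665.75 / 19045
   = 0.35


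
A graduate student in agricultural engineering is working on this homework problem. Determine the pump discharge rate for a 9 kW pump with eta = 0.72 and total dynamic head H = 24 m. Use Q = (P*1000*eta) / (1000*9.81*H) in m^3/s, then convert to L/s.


Q = (P * 1000 * eta) / (rho * g * H)
  = (9 * 1000 * 0.72) / (1000 * 9.81 * 24)
  = 6480 / 235440
  = 0.02752 m^3/s = 27.52 L/s


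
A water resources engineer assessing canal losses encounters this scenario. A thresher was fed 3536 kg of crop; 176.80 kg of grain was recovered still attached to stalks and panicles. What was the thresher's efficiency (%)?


eta = (total - unthreshed) / total * 100
    = (3536 - 176.80) / 3536 * 100
    = 3359.20 / 3536 * 100
    = 95%


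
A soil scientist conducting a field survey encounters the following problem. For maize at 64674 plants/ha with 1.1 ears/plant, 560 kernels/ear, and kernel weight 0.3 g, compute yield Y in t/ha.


Y = density * ears * kernels * kw
  = 64674 * 1.1 * 560 * 0.3 g/ha
  = 11951755.20 g/ha
  = 11951.76 kg/ha = 11.95 t/ha


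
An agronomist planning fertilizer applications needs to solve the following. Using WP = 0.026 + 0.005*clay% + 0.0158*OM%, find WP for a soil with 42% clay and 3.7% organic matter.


WP = 0.026 + 0.005*42 + 0.0158*3.7
   = 0.026 + 0.2100 + 0.0585
   = 0.2945


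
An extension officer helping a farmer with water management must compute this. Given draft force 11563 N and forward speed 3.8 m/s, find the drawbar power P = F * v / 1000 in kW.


P = F * v / 1000
  = 11563 * 3.8 / 1000
  = 43939.40 / 1000
  = 43.94 kW


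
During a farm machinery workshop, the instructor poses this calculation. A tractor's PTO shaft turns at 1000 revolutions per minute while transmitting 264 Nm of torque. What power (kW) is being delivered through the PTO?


P = 2*pi*n*T / 60000
  = 2*pi * 1000 * 264 / 60000
  = 1658760.92 / 60000
  = 27.65 kW


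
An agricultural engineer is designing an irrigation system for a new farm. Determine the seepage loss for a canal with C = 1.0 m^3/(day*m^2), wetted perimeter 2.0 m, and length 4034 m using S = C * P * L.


S = C * P * L
  = 1.0 * 2.0 * 4034
  = 8068 m^3/day


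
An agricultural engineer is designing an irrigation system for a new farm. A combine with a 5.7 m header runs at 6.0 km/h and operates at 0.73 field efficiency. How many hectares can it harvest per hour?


C = w * v * eta_f / 10
  = 5.7 * 6.0 * 0.73 / 10
  = 24.97 / 10
  = 2.50 ha/h


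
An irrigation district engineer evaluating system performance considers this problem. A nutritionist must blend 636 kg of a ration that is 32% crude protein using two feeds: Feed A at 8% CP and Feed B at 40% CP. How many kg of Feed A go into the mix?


parts_A = CP_b - target = 40 - 32 = 8
parts_B = target - CP_a = 32 - 8 = 24
total_parts = 8 + 24 = 32
Feed A = 636 * 8 / 32 = 159 kg
Feed B = 636 * 24 / 32 = 477 kg

159 kg


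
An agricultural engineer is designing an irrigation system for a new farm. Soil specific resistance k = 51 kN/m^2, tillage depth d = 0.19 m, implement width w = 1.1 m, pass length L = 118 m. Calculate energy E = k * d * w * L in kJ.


E = k * d * w * L
  = 51 * 0.19 * 1.1 * 118
  = 1257.76 kJ


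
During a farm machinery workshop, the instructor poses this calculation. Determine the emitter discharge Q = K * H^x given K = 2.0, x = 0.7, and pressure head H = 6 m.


Q = K * H^x
  = 2.0 * 6^0.7
  = 2.0 * 3.5051
  = 7.01 L/h


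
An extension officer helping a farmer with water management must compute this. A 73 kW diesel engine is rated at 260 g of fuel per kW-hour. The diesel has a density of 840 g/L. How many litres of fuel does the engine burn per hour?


FC = P * BSFC / rho_fuel
   = 73 * 260 / 840
   = 18980 / 840
   = 22.60 L/h


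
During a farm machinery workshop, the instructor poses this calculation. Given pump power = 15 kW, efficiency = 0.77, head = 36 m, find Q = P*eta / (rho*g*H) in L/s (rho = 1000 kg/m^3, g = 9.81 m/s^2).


Q = (P * 1000 * eta) / (rho * g * H)
  = (15 * 1000 * 0.77) / (1000 * 9.81 * 36)
  = 11550 / 353160
  = 0.03270 m^3/s = 32.70 L/s


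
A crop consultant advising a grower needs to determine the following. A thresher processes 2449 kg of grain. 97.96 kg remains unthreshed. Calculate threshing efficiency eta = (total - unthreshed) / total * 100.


eta = (total - unthreshed) / total * 100
    = (2449 - 97.96) / 2449 * 100
    = 2351.04 / 2449 * 100
    = 96%


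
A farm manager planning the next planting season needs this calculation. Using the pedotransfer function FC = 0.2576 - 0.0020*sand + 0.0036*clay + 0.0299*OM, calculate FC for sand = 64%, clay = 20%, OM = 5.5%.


FC = 0.2576 - 0.0020*64 + 0.0036*20 + 0.0299*5.5
   = 0.2576 - 0.1280 + 0.0720 + 0.1645
   = 0.3661


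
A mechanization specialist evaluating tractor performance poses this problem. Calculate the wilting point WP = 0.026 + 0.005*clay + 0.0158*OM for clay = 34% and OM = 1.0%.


WP = 0.026 + 0.005*34 + 0.0158*1.0
   = 0.026 + 0.1700 + 0.0158
   = 0.2118


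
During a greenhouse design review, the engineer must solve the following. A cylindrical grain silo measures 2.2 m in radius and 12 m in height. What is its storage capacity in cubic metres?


V = pi * r^2 * h
  = pi * 2.2^2 * 12
  = pi * 4.84 * 12
  = 182.46 m^3


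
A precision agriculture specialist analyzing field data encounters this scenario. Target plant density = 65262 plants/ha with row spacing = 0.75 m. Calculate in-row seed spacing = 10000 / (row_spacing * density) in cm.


spacing = 10000 / (row_sp * density)
        = 10000 / (0.75 * 65262)
        = 10000 / 48946.50
        = 0.20430 m = 20.43 cm


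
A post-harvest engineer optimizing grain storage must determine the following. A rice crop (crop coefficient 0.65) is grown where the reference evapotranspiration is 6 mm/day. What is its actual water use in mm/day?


ETc = Kc * ET0
    = 0.65 * 6
    = 3.90 mm/day


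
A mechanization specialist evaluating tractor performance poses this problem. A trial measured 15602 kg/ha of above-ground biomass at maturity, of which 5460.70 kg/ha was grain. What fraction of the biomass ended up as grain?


HI = grain_yield / biomass
   = 5460.70 / 15602
   = 0.35


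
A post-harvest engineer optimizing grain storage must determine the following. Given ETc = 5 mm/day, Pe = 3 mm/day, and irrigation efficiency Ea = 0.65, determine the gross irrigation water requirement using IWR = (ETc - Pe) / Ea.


IWR = (ETc - Pe) / Ea
    = (5 - 3) / 0.65
    = 2 / 0.65
    = 3.08 mm/day


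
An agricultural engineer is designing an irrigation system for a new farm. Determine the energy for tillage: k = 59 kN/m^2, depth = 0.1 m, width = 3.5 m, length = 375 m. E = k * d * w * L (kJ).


E = k * d * w * L
  = 59 * 0.1 * 3.5 * 375
  = 7743.75 kJ


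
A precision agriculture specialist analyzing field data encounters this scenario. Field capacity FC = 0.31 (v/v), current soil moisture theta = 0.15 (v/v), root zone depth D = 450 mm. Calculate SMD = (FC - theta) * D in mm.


SMD = (FC - theta) * D
    = (0.31 - 0.15) * 450
    = 0.160 * 450
    = 72 mm


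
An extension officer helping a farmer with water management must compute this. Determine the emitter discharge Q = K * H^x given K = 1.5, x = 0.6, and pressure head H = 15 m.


Q = K * H^x
  = 1.5 * 15^0.6
  = 1.5 * 5.0776
  = 7.62 L/h


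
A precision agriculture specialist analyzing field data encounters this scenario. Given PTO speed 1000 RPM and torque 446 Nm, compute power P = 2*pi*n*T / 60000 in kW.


P = 2*pi*n*T / 60000
  = 2*pi * 1000 * 446 / 60000
  = 2802300.65 / 60000
  = 46.71 kW


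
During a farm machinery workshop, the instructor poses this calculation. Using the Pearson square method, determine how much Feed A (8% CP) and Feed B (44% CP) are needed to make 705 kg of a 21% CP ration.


parts_A = CP_b - target = 44 - 21 = 23
parts_B = target - CP_a = 21 - 8 = 13
total_parts = 23 + 13 = 36
Feed A = 705 * 23 / 36 = 450.42 kg
Feed B = 705 * 13 / 36 = 254.58 kg

450.42 kg


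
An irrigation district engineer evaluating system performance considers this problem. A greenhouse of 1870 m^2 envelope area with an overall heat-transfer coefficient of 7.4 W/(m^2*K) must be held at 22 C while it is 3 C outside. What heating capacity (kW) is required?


dT = 22 - (3) = 19 K
Q = U * A * dT
  = 7.4 * 1870 * 19
  = 262922 W = 262.92 kW


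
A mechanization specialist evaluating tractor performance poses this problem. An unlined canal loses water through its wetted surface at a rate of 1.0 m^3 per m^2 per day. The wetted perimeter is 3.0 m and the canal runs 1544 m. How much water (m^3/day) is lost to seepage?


S = C * P * L
  = 1.0 * 3.0 * 1544
  = 4632 m^3/day


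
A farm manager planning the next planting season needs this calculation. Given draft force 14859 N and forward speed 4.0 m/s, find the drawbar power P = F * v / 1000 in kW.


P = F * v / 1000
  = 14859 * 4.0 / 1000
  = 59436 / 1000
  = 59.44 kW


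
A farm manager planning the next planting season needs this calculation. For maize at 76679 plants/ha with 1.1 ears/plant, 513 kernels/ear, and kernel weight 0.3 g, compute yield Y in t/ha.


Y = density * ears * kernels * kw
  = 76679 * 1.1 * 513 * 0.3 g/ha
  = 12980987.91 g/ha
  = 12980.99 kg/ha = 12.98 t/ha


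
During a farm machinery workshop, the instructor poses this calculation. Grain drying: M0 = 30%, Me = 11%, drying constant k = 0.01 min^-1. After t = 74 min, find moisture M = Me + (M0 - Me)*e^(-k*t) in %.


M = Me + (M0 - Me) * e^(-k*t)
  = 11 + (30 - 11) * e^(-0.01*74)
  = 11 + 19 * e^(-0.740)
  = 11 + 19 * 0.47711
  = 11 + 9.0652
  = 20.07%


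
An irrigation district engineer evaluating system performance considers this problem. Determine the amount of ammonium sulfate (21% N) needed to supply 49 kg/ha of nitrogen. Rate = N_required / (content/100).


Rate = N_required / (N_content / 100)
     = 49 / (21 / 100)
     = 49 / 0.21
     = 233.33 kg/ha


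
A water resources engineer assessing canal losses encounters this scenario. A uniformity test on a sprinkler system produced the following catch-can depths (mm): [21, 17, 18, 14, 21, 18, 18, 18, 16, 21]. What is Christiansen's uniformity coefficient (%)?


xbar = 182 / 10 = 18.200
sum|xi - xbar| = 16.800
CU = 100 * (1 - 16.800 / (10 * 18.200))
   = 100 * (1 - 0.0923)
   = 90.77%


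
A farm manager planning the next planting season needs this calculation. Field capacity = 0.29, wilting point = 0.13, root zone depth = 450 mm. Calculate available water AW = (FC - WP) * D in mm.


AW = (FC - WP) * D
   = (0.29 - 0.13) * 450
   = 0.16 * 450
   = 72 mm


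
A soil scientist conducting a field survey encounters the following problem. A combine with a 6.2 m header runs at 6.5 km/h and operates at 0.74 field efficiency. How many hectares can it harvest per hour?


C = w * v * eta_f / 10
  = 6.2 * 6.5 * 0.74 / 10
  = 29.82 / 10
  = 2.98 ha/h


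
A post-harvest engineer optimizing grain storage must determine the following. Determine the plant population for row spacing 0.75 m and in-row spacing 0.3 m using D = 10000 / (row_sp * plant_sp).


D = 10000 / (row_sp * plant_sp)
  = 10000 / (0.75 * 0.3)
  = 10000 / 0.2250
  = 44444.44 plants/ha


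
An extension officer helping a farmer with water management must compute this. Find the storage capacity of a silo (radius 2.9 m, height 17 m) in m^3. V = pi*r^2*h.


V = pi * r^2 * h
  = pi * 2.9^2 * 17
  = pi * 8.41 * 17
  = 449.15 m^3


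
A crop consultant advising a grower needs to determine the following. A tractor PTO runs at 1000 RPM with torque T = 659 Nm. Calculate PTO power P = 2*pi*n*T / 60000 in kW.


P = 2*pi*n*T / 60000
  = 2*pi * 1000 * 659 / 60000
  = 4140619.12 / 60000
  = 69.01 kW


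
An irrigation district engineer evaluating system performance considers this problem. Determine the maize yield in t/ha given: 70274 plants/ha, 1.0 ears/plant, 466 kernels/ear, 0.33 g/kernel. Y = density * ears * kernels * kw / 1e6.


Y = density * ears * kernels * kw
  = 70274 * 1.0 * 466 * 0.33 g/ha
  = 10806735.72 g/ha
  = 10806.74 kg/ha = 10.81 t/ha


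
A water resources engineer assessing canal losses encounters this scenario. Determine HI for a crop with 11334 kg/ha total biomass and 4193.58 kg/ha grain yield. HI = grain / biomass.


HI = grain_yield / biomass
   = 4193.58 / 11334
   = 0.37


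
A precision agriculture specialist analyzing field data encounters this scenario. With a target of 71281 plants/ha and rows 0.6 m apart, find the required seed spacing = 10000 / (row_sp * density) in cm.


spacing = 10000 / (row_sp * density)
        = 10000 / (0.6 * 71281)
        = 10000 / 42768.60
        = 0.23382 m = 23.38 cm


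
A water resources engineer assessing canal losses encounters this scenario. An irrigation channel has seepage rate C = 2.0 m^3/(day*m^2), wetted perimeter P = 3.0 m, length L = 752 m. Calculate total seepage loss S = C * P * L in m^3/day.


S = C * P * L
  = 2.0 * 3.0 * 752
  = 4512 m^3/day


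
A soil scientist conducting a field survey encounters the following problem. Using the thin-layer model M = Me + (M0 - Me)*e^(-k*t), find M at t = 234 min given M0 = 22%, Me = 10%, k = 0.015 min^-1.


M = Me + (M0 - Me) * e^(-k*t)
  = 10 + (22 - 10) * e^(-0.015*234)
  = 10 + 12 * e^(-3.510)
  = 10 + 12 * 0.02990
  = 10 + 0.3588
  = 10.36%


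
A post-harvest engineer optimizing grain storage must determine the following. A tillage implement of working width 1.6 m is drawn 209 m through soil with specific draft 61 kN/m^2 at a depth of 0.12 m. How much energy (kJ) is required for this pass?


E = k * d * w * L
  = 61 * 0.12 * 1.6 * 209
  = 2447.81 kJ


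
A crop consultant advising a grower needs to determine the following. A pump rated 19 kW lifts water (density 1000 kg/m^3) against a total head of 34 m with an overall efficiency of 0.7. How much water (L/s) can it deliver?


Q = (P * 1000 * eta) / (rho * g * H)
  = (19 * 1000 * 0.7) / (1000 * 9.81 * 34)
  = 13300 / 333540
  = 0.03988 m^3/s = 39.88 L/s


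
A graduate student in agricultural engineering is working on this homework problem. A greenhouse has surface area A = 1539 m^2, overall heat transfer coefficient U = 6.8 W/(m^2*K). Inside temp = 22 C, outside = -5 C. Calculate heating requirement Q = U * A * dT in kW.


dT = 22 - (-5) = 27 K
Q = U * A * dT
  = 6.8 * 1539 * 27
  = 282560.40 W = 282.56 kW


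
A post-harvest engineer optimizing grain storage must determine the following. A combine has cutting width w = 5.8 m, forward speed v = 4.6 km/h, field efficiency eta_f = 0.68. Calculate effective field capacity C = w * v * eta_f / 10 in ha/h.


C = w * v * eta_f / 10
  = 5.8 * 4.6 * 0.68 / 10
  = 18.14 / 10
  = 1.81 ha/h


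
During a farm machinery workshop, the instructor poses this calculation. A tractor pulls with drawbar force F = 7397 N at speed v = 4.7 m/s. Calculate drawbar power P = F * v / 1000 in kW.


P = F * v / 1000
  = 7397 * 4.7 / 1000
  = 34765.90 / 1000
  = 34.77 kW


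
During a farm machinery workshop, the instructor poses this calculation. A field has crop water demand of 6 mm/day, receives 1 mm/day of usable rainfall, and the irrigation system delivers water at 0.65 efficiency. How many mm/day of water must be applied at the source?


IWR = (ETc - Pe) / Ea
    = (6 - 1) / 0.65
    = 5 / 0.65
    = 7.69 mm/day


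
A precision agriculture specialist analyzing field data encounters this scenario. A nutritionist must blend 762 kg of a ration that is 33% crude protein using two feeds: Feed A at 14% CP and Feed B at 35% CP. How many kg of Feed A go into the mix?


parts_A = CP_b - target = 35 - 33 = 2
parts_B = target - CP_a = 33 - 14 = 19
total_parts = 2 + 19 = 21
Feed A = 762 * 2 / 21 = 72.57 kg
Feed B = 762 * 19 / 21 = 689.43 kg

72.57 kg


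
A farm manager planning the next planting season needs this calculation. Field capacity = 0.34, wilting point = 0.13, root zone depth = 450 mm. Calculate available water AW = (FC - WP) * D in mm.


AW = (FC - WP) * D
   = (0.34 - 0.13) * 450
   = 0.21 * 450
   = 94.50 mm


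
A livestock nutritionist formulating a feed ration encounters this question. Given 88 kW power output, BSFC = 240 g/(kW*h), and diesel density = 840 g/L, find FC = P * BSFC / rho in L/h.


FC = P * BSFC / rho_fuel
   = 88 * 240 / 840
   = 21120 / 840
   = 25.14 L/h


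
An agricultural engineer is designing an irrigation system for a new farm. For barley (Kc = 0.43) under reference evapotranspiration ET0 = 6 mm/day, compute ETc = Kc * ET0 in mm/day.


ETc = Kc * ET0
    = 0.43 * 6
    = 2.58 mm/day


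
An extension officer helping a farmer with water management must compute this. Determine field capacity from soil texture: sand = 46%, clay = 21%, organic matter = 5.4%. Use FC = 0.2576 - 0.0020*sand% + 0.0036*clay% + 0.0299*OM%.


FC = 0.2576 - 0.0020*46 + 0.0036*21 + 0.0299*5.4
   = 0.2576 - 0.0920 + 0.0756 + 0.1615
   = 0.4027


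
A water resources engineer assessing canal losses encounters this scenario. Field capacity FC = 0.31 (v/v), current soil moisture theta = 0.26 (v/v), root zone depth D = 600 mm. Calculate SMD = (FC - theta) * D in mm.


SMD = (FC - theta) * D
    = (0.31 - 0.26) * 600
    = 0.050 * 600
    = 30 mm


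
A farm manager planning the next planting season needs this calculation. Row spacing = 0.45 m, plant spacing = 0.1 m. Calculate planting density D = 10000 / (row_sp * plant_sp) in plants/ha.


D = 10000 / (row_sp * plant_sp)
  = 10000 / (0.45 * 0.1)
  = 10000 / 0.0450
  = 222222.22 plants/ha


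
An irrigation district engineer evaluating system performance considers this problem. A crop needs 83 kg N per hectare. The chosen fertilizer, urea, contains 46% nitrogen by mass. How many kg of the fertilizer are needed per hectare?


Rate = N_required / (N_content / 100)
     = 83 / (46 / 100)
     = 83 / 0.46
     = 180.43 kg/ha


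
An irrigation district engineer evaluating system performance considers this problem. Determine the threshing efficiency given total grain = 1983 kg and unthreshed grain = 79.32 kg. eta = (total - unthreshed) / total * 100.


eta = (total - unthreshed) / total * 100
    = (1983 - 79.32) / 1983 * 100
    = 1903.68 / 1983 * 100
    = 96%


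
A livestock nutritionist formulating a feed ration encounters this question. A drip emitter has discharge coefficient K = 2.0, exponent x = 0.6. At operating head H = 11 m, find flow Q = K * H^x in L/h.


Q = K * H^x
  = 2.0 * 11^0.6
  = 2.0 * 4.2154
  = 8.43 L/h


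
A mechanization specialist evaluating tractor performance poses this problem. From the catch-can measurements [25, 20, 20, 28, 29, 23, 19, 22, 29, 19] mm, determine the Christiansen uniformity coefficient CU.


xbar = 234 / 10 = 23.400
sum|xi - xbar| = 34.800
CU = 100 * (1 - 34.800 / (10 * 23.400))
   = 100 * (1 - 0.1487)
   = 85.13%


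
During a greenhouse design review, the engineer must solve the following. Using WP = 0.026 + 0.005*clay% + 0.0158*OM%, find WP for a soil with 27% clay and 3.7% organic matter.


WP = 0.026 + 0.005*27 + 0.0158*3.7
   = 0.026 + 0.1350 + 0.0585
   = 0.2195


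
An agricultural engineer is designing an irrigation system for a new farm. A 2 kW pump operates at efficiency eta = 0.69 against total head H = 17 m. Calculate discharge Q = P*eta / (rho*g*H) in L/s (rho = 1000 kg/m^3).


Q = (P * 1000 * eta) / (rho * g * H)
  = (2 * 1000 * 0.69) / (1000 * 9.81 * 17)
  = 1380 / 166770
  = 0.00827 m^3/s = 8.27 L/s


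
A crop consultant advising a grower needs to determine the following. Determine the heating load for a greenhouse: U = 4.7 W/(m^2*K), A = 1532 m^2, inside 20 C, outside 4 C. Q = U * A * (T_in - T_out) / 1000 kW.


dT = 20 - (4) = 16 K
Q = U * A * dT
  = 4.7 * 1532 * 16
  = 115206.40 W = 115.21 kW


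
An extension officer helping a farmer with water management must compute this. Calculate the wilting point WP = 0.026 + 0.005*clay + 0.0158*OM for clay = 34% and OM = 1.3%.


WP = 0.026 + 0.005*34 + 0.0158*1.3
   = 0.026 + 0.1700 + 0.0205
   = 0.2165


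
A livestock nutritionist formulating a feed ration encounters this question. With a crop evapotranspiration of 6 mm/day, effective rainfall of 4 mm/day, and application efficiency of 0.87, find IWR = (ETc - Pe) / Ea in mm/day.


IWR = (ETc - Pe) / Ea
    = (6 - 4) / 0.87
    = 2 / 0.87
    = 2.30 mm/day


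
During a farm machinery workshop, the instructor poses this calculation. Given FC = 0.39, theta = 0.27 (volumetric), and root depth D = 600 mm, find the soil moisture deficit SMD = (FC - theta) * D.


SMD = (FC - theta) * D
    = (0.39 - 0.27) * 600
    = 0.120 * 600
    = 72 mm


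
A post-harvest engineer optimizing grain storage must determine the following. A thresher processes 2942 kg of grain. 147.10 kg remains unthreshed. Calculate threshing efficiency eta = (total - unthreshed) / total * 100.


eta = (total - unthreshed) / total * 100
    = (2942 - 147.10) / 2942 * 100
    = 2794.90 / 2942 * 100
    = 95%


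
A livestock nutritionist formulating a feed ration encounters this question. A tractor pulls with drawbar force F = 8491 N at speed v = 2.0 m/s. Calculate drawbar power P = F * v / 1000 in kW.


P = F * v / 1000
  = 8491 * 2.0 / 1000
  = 16982 / 1000
  = 16.98 kW


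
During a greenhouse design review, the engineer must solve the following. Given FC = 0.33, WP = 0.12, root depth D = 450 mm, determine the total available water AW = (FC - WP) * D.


AW = (FC - WP) * D
   = (0.33 - 0.12) * 450
   = 0.21 * 450
   = 94.50 mm


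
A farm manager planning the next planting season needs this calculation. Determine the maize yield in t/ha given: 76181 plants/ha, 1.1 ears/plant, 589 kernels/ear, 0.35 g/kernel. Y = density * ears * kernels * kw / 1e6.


Y = density * ears * kernels * kw
  = 76181 * 1.1 * 589 * 0.35 g/ha
  = 17275184.47 g/ha
  = 17275.18 kg/ha = 17.28 t/ha


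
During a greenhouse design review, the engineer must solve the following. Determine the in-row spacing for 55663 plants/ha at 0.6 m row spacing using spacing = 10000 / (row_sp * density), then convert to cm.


spacing = 10000 / (row_sp * density)
        = 10000 / (0.6 * 55663)
        = 10000 / 33397.80
        = 0.29942 m = 29.94 cm


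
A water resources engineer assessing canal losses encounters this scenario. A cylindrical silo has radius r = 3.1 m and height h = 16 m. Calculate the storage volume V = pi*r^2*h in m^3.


V = pi * r^2 * h
  = pi * 3.1^2 * 16
  = pi * 9.61 * 16
  = 483.05 m^3


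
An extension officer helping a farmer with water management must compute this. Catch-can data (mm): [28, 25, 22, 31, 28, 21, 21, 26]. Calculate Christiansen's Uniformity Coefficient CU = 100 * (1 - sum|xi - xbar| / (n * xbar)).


xbar = 202 / 8 = 25.250
sum|xi - xbar| = 24
CU = 100 * (1 - 24 / (8 * 25.250))
   = 100 * (1 - 0.1188)
   = 88.12%


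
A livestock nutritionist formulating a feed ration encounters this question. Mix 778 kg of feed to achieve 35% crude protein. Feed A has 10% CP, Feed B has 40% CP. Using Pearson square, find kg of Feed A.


parts_A = CP_b - target = 40 - 35 = 5
parts_B = target - CP_a = 35 - 10 = 25
total_parts = 5 + 25 = 30
Feed A = 778 * 5 / 30 = 129.67 kg
Feed B = 778 * 25 / 30 = 648.33 kg

129.67 kg


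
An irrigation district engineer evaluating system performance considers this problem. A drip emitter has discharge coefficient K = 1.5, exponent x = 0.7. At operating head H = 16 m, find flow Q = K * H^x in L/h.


Q = K * H^x
  = 1.5 * 16^0.7
  = 1.5 * 6.9644
  = 10.45 L/h


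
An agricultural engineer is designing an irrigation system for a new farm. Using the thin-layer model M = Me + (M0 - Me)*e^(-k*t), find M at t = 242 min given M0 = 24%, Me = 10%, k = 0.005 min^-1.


M = Me + (M0 - Me) * e^(-k*t)
  = 10 + (24 - 10) * e^(-0.005*242)
  = 10 + 14 * e^(-1.210)
  = 10 + 14 * 0.29820
  = 10 + 4.1748
  = 14.17%


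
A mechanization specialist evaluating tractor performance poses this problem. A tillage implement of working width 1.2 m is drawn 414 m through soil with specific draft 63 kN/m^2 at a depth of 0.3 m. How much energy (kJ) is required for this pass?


E = k * d * w * L
  = 63 * 0.3 * 1.2 * 414
  = 9389.52 kJ


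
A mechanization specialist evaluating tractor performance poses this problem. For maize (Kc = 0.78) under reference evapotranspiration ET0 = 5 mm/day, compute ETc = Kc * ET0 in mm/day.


ETc = Kc * ET0
    = 0.78 * 5
    = 3.90 mm/day


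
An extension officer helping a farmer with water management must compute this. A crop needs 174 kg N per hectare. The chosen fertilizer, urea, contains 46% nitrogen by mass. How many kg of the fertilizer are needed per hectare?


Rate = N_required / (N_content / 100)
     = 174 / (46 / 100)
     = 174 / 0.46
     = 378.26 kg/ha


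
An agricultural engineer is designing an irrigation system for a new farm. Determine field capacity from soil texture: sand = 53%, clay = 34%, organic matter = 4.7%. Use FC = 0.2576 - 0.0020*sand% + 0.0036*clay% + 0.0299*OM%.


FC = 0.2576 - 0.0020*53 + 0.0036*34 + 0.0299*4.7
   = 0.2576 - 0.1060 + 0.1224 + 0.1405
   = 0.4145


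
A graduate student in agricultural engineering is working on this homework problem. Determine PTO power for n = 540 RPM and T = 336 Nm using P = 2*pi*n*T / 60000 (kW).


P = 2*pi*n*T / 60000
  = 2*pi * 540 * 336 / 60000
  = 1140021.14 / 60000
  = 19.00 kW


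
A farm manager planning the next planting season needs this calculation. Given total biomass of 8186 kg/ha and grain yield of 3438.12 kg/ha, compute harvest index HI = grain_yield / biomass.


HI = grain_yield / biomass
   = 3438.12 / 8186
   = 0.42


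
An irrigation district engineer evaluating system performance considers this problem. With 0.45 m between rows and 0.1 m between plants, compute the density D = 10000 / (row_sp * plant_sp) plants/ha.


D = 10000 / (row_sp * plant_sp)
  = 10000 / (0.45 * 0.1)
  = 10000 / 0.0450
  = 222222.22 plants/ha


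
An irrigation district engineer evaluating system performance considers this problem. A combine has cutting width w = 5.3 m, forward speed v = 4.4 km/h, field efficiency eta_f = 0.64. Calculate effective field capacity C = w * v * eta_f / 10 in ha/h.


C = w * v * eta_f / 10
  = 5.3 * 4.4 * 0.64 / 10
  = 14.92 / 10
  = 1.49 ha/h


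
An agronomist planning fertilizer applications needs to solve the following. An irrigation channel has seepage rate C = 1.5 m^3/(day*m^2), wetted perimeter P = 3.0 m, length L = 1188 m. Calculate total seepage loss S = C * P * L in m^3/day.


S = C * P * L
  = 1.5 * 3.0 * 1188
  = 5346 m^3/day


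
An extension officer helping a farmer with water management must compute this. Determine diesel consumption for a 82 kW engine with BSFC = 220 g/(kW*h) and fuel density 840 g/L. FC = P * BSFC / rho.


FC = P * BSFC / rho_fuel
   = 82 * 220 / 840
   = 18040 / 840
   = 21.48 L/h


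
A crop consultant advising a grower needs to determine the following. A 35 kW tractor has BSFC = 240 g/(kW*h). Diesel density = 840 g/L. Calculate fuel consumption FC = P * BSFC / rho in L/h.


FC = P * BSFC / rho_fuel
   = 35 * 240 / 840
   = 8400 / 840
   = 10 L/h


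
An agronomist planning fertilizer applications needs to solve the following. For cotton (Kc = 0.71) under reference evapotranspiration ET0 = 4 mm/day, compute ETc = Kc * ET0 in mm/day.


ETc = Kc * ET0
    = 0.71 * 4
    = 2.84 mm/day


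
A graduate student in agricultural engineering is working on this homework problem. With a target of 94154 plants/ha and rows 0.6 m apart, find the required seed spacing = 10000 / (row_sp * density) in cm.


spacing = 10000 / (row_sp * density)
        = 10000 / (0.6 * 94154)
        = 10000 / 56492.40
        = 0.17701 m = 17.70 cm


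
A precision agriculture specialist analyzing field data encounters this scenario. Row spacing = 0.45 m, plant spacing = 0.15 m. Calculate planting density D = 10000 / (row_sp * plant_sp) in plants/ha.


D = 10000 / (row_sp * plant_sp)
  = 10000 / (0.45 * 0.15)
  = 10000 / 0.0675
  = 148148.15 plants/ha


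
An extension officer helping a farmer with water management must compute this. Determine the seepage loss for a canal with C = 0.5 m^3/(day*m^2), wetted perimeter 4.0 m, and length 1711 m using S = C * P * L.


S = C * P * L
  = 0.5 * 4.0 * 1711
  = 3422 m^3/day


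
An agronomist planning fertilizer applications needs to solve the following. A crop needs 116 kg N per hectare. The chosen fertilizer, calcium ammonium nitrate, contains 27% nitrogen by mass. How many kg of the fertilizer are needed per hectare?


Rate = N_required / (N_content / 100)
     = 116 / (27 / 100)
     = 116 / 0.27
     = 429.63 kg/ha


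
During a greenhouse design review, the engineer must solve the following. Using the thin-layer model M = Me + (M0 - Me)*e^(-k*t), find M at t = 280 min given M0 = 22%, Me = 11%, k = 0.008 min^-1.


M = Me + (M0 - Me) * e^(-k*t)
  = 11 + (22 - 11) * e^(-0.008*280)
  = 11 + 11 * e^(-2.240)
  = 11 + 11 * 0.10646
  = 11 + 1.1710
  = 12.17%


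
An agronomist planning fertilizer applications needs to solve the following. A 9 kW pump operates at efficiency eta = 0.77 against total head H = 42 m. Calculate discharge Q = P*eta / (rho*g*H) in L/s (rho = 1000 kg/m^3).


Q = (P * 1000 * eta) / (rho * g * H)
  = (9 * 1000 * 0.77) / (1000 * 9.81 * 42)
  = 6930 / 412020
  = 0.01682 m^3/s = 16.82 L/s


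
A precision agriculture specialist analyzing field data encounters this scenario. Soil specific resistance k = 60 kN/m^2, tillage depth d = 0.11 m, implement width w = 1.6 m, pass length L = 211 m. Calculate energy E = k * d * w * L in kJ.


E = k * d * w * L
  = 60 * 0.11 * 1.6 * 211
  = 2228.16 kJ


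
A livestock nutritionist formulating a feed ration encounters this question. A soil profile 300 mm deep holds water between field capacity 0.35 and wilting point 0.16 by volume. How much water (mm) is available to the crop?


AW = (FC - WP) * D
   = (0.35 - 0.16) * 300
   = 0.19 * 300
   = 57 mm


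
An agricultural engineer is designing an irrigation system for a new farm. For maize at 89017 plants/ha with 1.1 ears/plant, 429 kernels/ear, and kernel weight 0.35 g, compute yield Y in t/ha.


Y = density * ears * kernels * kw
  = 89017 * 1.1 * 429 * 0.35 g/ha
  = 14702492.81 g/ha
  = 14702.49 kg/ha = 14.70 t/ha


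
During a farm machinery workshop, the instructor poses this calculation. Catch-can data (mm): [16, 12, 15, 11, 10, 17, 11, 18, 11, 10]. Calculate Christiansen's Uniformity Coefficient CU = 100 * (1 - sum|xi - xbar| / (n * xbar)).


xbar = 131 / 10 = 13.100
sum|xi - xbar| = 27.200
CU = 100 * (1 - 27.200 / (10 * 13.100))
   = 100 * (1 - 0.2076)
   = 79.24%


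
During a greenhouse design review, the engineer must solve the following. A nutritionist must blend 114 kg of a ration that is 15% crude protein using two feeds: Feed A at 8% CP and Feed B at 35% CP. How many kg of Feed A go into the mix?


parts_A = CP_b - target = 35 - 15 = 20
parts_B = target - CP_a = 15 - 8 = 7
total_parts = 20 + 7 = 27
Feed A = 114 * 20 / 27 = 84.44 kg
Feed B = 114 * 7 / 27 = 29.56 kg

84.44 kg


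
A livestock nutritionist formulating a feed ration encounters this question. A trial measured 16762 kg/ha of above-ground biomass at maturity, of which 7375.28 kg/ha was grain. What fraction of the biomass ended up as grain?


HI = grain_yield / biomass
   = 7375.28 / 16762
   = 0.44


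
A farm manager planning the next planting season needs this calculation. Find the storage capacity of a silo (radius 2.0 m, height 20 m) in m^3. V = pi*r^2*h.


V = pi * r^2 * h
  = pi * 2.0^2 * 20
  = pi * 4 * 20
  = 251.33 m^3


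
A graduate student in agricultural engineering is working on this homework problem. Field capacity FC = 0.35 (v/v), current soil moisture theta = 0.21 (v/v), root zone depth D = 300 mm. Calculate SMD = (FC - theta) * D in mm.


SMD = (FC - theta) * D
    = (0.35 - 0.21) * 300
    = 0.140 * 300
    = 42 mm


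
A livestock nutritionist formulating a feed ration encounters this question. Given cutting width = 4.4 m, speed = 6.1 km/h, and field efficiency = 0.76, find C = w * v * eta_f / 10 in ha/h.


C = w * v * eta_f / 10
  = 4.4 * 6.1 * 0.76 / 10
  = 20.40 / 10
  = 2.04 ha/h


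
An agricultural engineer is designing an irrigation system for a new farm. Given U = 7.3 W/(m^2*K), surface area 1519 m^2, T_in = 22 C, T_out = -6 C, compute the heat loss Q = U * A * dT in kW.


dT = 22 - (-6) = 28 K
Q = U * A * dT
  = 7.3 * 1519 * 28
  = 310483.60 W = 310.48 kW


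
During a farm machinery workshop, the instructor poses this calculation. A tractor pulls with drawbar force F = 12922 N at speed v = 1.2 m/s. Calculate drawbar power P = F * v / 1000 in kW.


P = F * v / 1000
  = 12922 * 1.2 / 1000
  = 15506.40 / 1000
  = 15.51 kW


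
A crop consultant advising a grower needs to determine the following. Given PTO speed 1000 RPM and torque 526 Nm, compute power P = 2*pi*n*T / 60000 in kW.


P = 2*pi*n*T / 60000
  = 2*pi * 1000 * 526 / 60000
  = 3304955.47 / 60000
  = 55.08 kW


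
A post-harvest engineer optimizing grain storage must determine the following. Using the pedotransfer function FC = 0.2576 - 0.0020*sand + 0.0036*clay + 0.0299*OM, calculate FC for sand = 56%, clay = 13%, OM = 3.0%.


FC = 0.2576 - 0.0020*56 + 0.0036*13 + 0.0299*3.0
   = 0.2576 - 0.1120 + 0.0468 + 0.0897
   = 0.2821


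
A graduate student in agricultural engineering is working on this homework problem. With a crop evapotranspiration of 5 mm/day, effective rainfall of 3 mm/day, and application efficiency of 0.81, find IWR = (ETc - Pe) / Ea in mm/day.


IWR = (ETc - Pe) / Ea
    = (5 - 3) / 0.81
    = 2 / 0.81
    = 2.47 mm/day


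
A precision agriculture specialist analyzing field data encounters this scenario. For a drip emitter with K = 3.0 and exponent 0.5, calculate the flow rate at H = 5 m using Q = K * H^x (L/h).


Q = K * H^x
  = 3.0 * 5^0.5
  = 3.0 * 2.2361
  = 6.71 L/h


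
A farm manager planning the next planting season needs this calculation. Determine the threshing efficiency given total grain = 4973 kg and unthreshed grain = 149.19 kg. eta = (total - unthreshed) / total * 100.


eta = (total - unthreshed) / total * 100
    = (4973 - 149.19) / 4973 * 100
    = 4823.81 / 4973 * 100
    = 97%


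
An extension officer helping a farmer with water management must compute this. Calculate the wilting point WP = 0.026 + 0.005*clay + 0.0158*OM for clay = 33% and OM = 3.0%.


WP = 0.026 + 0.005*33 + 0.0158*3.0
   = 0.026 + 0.1650 + 0.0474
   = 0.2384


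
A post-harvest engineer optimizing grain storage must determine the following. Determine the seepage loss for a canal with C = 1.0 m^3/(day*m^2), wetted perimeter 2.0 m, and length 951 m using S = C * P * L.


S = C * P * L
  = 1.0 * 2.0 * 951
  = 1902 m^3/day


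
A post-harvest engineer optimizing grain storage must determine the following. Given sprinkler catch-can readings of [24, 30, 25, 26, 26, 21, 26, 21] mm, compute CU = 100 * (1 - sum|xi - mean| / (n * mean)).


xbar = 199 / 8 = 24.875
sum|xi - xbar| = 17.250
CU = 100 * (1 - 17.250 / (8 * 24.875))
   = 100 * (1 - 0.0867)
   = 91.33%


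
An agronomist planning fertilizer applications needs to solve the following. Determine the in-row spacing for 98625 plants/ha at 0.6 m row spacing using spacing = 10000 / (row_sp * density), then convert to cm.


spacing = 10000 / (row_sp * density)
        = 10000 / (0.6 * 98625)
        = 10000 / 59175
        = 0.16899 m = 16.90 cm
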